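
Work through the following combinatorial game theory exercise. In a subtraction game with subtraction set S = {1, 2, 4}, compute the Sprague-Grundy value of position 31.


The subtraction set is S = {1, 2, 4}.
G(k) = mex{ G(k - s) : s in S, s <= k }. We compute iteratively: G(0) = 0.
G(1) = mex({0}) = 1
G(2) = mex({0, 1}) = 2
G(3) = mex({1, 2}) = 0
G(4) = mex({0, 2}) = 1
G(5) = mex({0, 1}) = 2
G(6) = mex({1, 2}) = 0
Observe that G(3)..G(6) = 0, 1, 2, 0 repeats G(0)..G(3) = 0, 1, 2, 0.
For k >= max(S) = 4, G(k) is determined by the previous 4 values G(k-4)..G(k-1); a window of 4 consecutive values has recurred shifted by 3, so by induction G(k + 3) = G(k) for all k >= 0: the sequence is periodic from the start with period 3.
One period: G(0..2) = 0, 1, 2.
31 mod 3 = 1, so G(31) = G(1) = 1.

1


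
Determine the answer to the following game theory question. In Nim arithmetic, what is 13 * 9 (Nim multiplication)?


Nim multiplication is bilinear over XOR: (u XOR v) * w = (u*w) XOR (v*w).
So we split each operand into its bit components and XOR the pairwise Nim products.
13 = 1 + 4 + 8 (as XOR of powers of 2).
9 = 1 + 8 (as XOR of powers of 2).
Using the standard Nim-product table on single bits:
  2*2 = 3,   2*4 = 8,   2*8 = 12,
  4*4 = 6,   4*8 = 11,  8*8 = 13,
and  1*x = x (identity), k*l = l*k (commutative).
Pairwise Nim products:
  1 * 1 = 1
  1 * 8 = 8
  4 * 1 = 4
  4 * 8 = 11
  8 * 1 = 8
  8 * 8 = 13
XOR them: 1 XOR 8 XOR 4 XOR 11 XOR 8 XOR 13 = 3.
Result: 13 * 9 = 3 (in Nim).

3


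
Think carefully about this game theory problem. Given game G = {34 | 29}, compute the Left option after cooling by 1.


Original game: {34 | 29} (a switch {a | b} with a > b).
Cooling by t (for t below the temperature (a - b)/2 = 5/2) taxes each move by t: {a | b} cooled by t is {a - t | b + t}.
Cooling amount: t = 1
Cooled Left option: 34 - 1 = 33
Cooled Right option: 29 + 1 = 30
Cooled game: {33 | 30}
Left option = 33

33


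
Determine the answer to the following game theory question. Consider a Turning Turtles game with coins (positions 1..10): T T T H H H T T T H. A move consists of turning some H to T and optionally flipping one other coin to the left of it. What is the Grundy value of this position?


Coins: T T T H H H T T T H
Key fact: a single head at position k behaves exactly like a Nim heap of size k (turning it to T and optionally flipping a coin at j < k corresponds to moving the heap from k to j, or to 0), and heads combine as a disjunctive sum (two heads at the same place would cancel, matching j XOR j = 0). So the Nim-value is the XOR of the 1-indexed positions of the heads.
Face-up positions (1-indexed): [4, 5, 6, 10]
XOR 0 with 4: 0 XOR 4 = 4
XOR 4 with 5: 4 XOR 5 = 1
XOR 1 with 6: 1 XOR 6 = 7
XOR 7 with 10: 7 XOR 10 = 13
Nim-value = 13

13


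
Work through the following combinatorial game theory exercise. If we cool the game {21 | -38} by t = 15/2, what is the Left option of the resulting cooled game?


Original game: {21 | -38} (a switch {a | b} with a > b).
Cooling by t (for t below the temperature (a - b)/2 = 59/2) taxes each move by t: {a | b} cooled by t is {a - t | b + t}.
Cooling amount: t = 15/2
Cooled Left option: 21 - 15/2 = 27/2
Cooled Right option: -38 + 15/2 = -61/2
Cooled game: {27/2 | -61/2}
Left option = 27/2

27/2


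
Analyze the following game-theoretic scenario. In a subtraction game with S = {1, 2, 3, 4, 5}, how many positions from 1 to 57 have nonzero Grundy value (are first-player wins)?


Subtraction set S = {1, 2, 3, 4, 5}, so G(n) = n mod 6.
G(n) = 0 when n is a multiple of 6.
Multiples of 6 in [1, 57]: 9
N-positions (nonzero Grundy) = 57 - 9 = 48

48


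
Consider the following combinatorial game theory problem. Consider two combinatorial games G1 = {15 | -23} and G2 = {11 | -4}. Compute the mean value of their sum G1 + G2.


G1 = {15 | -23}, G2 = {11 | -4}
Each is a switch {a | b} with numbers a > b; its mean value is (a + b)/2, and mean value is additive over game sums: m(G1 + G2) = m(G1) + m(G2).
Mean of G1 = (15 + (-23))/2 = -8/2 = -4
Mean of G2 = (11 + (-4))/2 = 7/2 = 7/2
Mean of G1 + G2 = -4 + 7/2 = -1/2

-1/2


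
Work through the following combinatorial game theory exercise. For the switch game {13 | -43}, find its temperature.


The game is {13 | -43}, a switch {a | b} with numbers a > b.
Cooling {a | b} by t gives {a - t | b + t}, which stops being hot when a - t = b + t, i.e. at t = (a - b)/2. So the temperature of a switch is (a - b)/2.
Temperature = (Left option - Right option) / 2
= (13 - (-43)) / 2
= 56 / 2
= 28

28


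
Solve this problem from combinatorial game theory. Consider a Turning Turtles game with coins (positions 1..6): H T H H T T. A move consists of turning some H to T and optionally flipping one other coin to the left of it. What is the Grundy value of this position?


Coins: H T H H T T
Key fact: a single head at position k behaves exactly like a Nim heap of size k (turning it to T and optionally flipping a coin at j < k corresponds to moving the heap from k to j, or to 0), and heads combine as a disjunctive sum (two heads at the same place would cancel, matching j XOR j = 0). So the Nim-value is the XOR of the 1-indexed positions of the heads.
Face-up positions (1-indexed): [1, 3, 4]
XOR 0 with 1: 0 XOR 1 = 1
XOR 1 with 3: 1 XOR 3 = 2
XOR 2 with 4: 2 XOR 4 = 6
Nim-value = 6

6


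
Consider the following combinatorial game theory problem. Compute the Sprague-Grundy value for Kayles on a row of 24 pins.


Kayles: a move removes 1 or 2 adjacent pins from a contiguous row.
Removing pins from a row of k leaves two independent rows (a, b) with a + b = k - 1 (one pin) or a + b = k - 2 (two pins); an end removal gives a = 0.
By Sprague-Grundy, G(k) = mex{ G(a) XOR G(b) } over all these splits. G(0) = 0.
G(1): splits (0,0):0^0=0 -> mex({0}) = 1
G(2): splits (0,1):0^1=1 (0,0):0^0=0 -> mex({0, 1}) = 2
G(3): splits (0,2):0^2=2 (1,1):1^1=0 (0,1):0^1=1 -> mex({0, 1, 2}) = 3
G(4): splits (0,3):0^3=3 (1,2):1^2=3 (0,2):0^2=2 (1,1):1^1=0 -> mex({0, 2, 3}) = 1
G(5): splits (0,4):0^1=1 (1,3):1^3=2 (2,2):2^2=0 (0,3):0^3=3 (1,2):1^2=3 -> mex({0, 1, 2, 3}) = 4
G(6) = mex({0, 1, 2, 4}) = 3
G(7) = mex({0, 1, 3, 4, 5}) = 2
G(8) = mex({0, 2, 3, 5, 6}) = 1
G(9) = mex({0, 1, 2, 3, 6, 7}) = 4
G(10) = mex({0, 1, 3, 4, 5, 7}) = 2
G(11) = mex({0, 1, 2, 3, 4, 5}) = 6
G(12) = mex({0, 1, 2, 3, 5, 6, 7}) = 4
G(13) = mex({0, 2, 3, 4, 6, 7}) = 1
G(14) = mex({0, 1, 4, 5, 6, 7}) = 2
G(15) = mex({0, 1, 2, 3, 4, 5, 6}) = 7
G(16) = mex({0, 2, 3, 5, 6, 7}) = 1
G(17) = mex({0, 1, 2, 3, 5, 6, 7}) = 4
G(18) = mex({0, 1, 2, 4, 5, 6}) = 3
G(19) = mex({0, 1, 3, 4, 5, 7}) = 2
G(20) = mex({0, 2, 3, 4, 5, 6, 7}) = 1
G(21) = mex({0, 1, 2, 3, 5, 6, 7}) = 4
G(22) = mex({0, 1, 2, 3, 4, 5, 7}) = 6
G(23) = mex({0, 1, 2, 3, 4, 5, 6}) = 7
G(24) = mex({0, 1, 2, 3, 5, 6, 7}) = 4
Therefore G(24) = 4.

4


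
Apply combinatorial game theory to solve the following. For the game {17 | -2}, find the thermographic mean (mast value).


Game = {17 | -2}, a switch {a | b} with numbers a > b.
Its thermograph has left wall a - t and right wall b + t, which meet at t = (a - b)/2, where both equal (a + b)/2. So the mast (mean value) is at (a + b)/2.
Mean = (17 + (-2))/2 = 15/2 = 15/2

15/2


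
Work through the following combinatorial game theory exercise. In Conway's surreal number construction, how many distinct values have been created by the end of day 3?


Day 0: {|} = 0 is born. Count = 1.
Day n: the number of surreal numbers born by day n is 2^(n+1) - 1.
By day 0: 2^1 - 1 = 1
By day 1: 2^2 - 1 = 3
By day 2: 2^3 - 1 = 7
By day 3: 2^4 - 1 = 15
By day 3: 15 surreal numbers.

15


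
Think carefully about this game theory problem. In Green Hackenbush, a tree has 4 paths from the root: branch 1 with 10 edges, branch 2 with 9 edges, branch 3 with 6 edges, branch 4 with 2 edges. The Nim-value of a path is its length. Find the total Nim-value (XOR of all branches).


The tree has 4 branches from the ground vertex.
In Green Hackenbush, the Nim-value of a simple path of length k is k.
Branch 1: length 10, Nim-value = 10
Branch 2: length 9, Nim-value = 9
Branch 3: length 6, Nim-value = 6
Branch 4: length 2, Nim-value = 2
Total Nim-value = XOR of all branch values:
0 XOR 10 = 10
10 XOR 9 = 3
3 XOR 6 = 5
5 XOR 2 = 7
Nim-value of the tree = 7

7


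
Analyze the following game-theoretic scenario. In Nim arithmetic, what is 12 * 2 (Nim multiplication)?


Nim multiplication is bilinear over XOR: (u XOR v) * w = (u*w) XOR (v*w).
So we split each operand into its bit components and XOR the pairwise Nim products.
12 = 4 + 8 (as XOR of powers of 2).
2 = 2 (as XOR of powers of 2).
Using the standard Nim-product table on single bits:
  2*2 = 3,   2*4 = 8,   2*8 = 12,
  4*4 = 6,   4*8 = 11,  8*8 = 13,
and  1*x = x (identity), k*l = l*k (commutative).
Pairwise Nim products:
  4 * 2 = 8
  8 * 2 = 12
XOR them: 8 XOR 12 = 4.
Result: 12 * 2 = 4 (in Nim).

4


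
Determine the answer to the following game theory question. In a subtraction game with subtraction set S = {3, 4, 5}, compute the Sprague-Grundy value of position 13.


The subtraction set is S = {3, 4, 5}.
G(k) = mex{ G(k - s) : s in S, s <= k }. We compute iteratively: G(0) = 0.
G(1) = mex({}) = 0
G(2) = mex({}) = 0
G(3) = mex({0}) = 1
G(4) = mex({0}) = 1
G(5) = mex({0}) = 1
G(6) = mex({0, 1}) = 2
G(7) = mex({0, 1}) = 2
G(8) = mex({1}) = 0
G(9) = mex({1, 2}) = 0
G(10) = mex({1, 2}) = 0
G(11) = mex({0, 2}) = 1
G(12) = mex({0, 2}) = 1
Observe that G(8)..G(12) = 0, 0, 0, 1, 1 repeats G(0)..G(4) = 0, 0, 0, 1, 1.
For k >= max(S) = 5, G(k) is determined by the previous 5 values G(k-5)..G(k-1); a window of 5 consecutive values has recurred shifted by 8, so by induction G(k + 8) = G(k) for all k >= 0: the sequence is periodic from the start with period 8.
One period: G(0..7) = 0, 0, 0, 1, 1, 1, 2, 2.
13 mod 8 = 5, so G(13) = G(5) = 1.

1


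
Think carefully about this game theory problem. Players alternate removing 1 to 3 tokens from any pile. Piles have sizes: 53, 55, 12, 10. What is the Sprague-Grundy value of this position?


Subtraction set: {1, 2, 3}
For this subtraction set, G(n) = n mod 4 (period = max + 1 = 4).
Pile 1 (size 53): G(53) = 53 mod 4 = 1
Pile 2 (size 55): G(55) = 55 mod 4 = 3
Pile 3 (size 12): G(12) = 12 mod 4 = 0
Pile 4 (size 10): G(10) = 10 mod 4 = 2
Total Grundy value = XOR of all: 1 XOR 3 XOR 0 XOR 2 = 0

0


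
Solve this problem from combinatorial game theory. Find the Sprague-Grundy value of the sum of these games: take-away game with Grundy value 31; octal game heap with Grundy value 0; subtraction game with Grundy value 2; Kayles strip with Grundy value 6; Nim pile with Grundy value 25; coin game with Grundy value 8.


By the Sprague-Grundy theorem, the Grundy value of a sum of games is the XOR of individual Grundy values.
take-away game: Grundy value = 31. Running XOR: 0 XOR 31 = 31
octal game heap: Grundy value = 0. Running XOR: 31 XOR 0 = 31
subtraction game: Grundy value = 2. Running XOR: 31 XOR 2 = 29
Kayles strip: Grundy value = 6. Running XOR: 29 XOR 6 = 27
Nim pile: Grundy value = 25. Running XOR: 27 XOR 25 = 2
coin game: Grundy value = 8. Running XOR: 2 XOR 8 = 10
The combined Grundy value is 10.

10


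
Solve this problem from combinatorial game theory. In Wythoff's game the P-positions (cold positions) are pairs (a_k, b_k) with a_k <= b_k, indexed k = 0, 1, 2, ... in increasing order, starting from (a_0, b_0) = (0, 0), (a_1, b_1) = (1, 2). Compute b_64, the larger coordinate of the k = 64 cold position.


By Wythoff's theorem, a_k = floor(k * phi) and b_k = floor(k * phi^2) = a_k + k, where phi = (1 + sqrt(5))/2 is the golden ratio.
phi = (1 + sqrt(5))/2 = 1.618034
phi^2 = phi + 1 = 2.618034
k = 64
k * phi^2 = 64 * 2.618034 = 167.554175
b_64 = floor(k * phi^2) = 167 (check: a_64 + k = 103 + 64 = 167)

167


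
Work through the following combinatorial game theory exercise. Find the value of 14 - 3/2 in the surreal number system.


x = 14, y = 3/2
Converting to common denominator: 2
x = 28/2, y = 3/2
x - y = 14 - 3/2 = 25/2

25/2


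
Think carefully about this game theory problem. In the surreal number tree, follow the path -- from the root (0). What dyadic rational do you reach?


Sign expansion: --
Rule: track bounds (lo, hi), initially (-inf, +inf). On '+', the current value becomes lo and we move to the simplest number in (value, hi): value + 1 if hi = +inf, otherwise the midpoint (value + hi)/2. On '-', the current value becomes hi and we move to value - 1 if lo = -inf, otherwise the midpoint (lo + value)/2.
Start at 0.
Step 1: sign = -, move left. Bounds: (-inf, 0). Value = -1
Step 2: sign = -, move left. Bounds: (-inf, -1). Value = -2
The surreal number with sign expansion -- is -2.

-2


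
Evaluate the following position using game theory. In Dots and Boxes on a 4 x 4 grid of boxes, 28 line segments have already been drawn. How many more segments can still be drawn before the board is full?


Grid: 4 x 4 boxes, i.e. 5 rows and 5 columns of dots.
Horizontal edges: (rows + 1) * cols = 5 * 4 = 20
Vertical edges: rows * (cols + 1) = 4 * 5 = 20
Total edges: 20 + 20 = 40
Edges drawn: 28
Remaining: 40 - 28 = 12

12


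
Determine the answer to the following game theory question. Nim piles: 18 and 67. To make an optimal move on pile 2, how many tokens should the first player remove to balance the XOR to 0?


Piles: 18 and 67
Current XOR: 18 XOR 67 = 81 (non-zero, so this is an N-position).
To make the XOR zero, we need to find a move that balances the piles.
For pile 2 (size 67): target = 67 XOR 81 = 18
We reduce pile 2 from 67 to 18.
Tokens removed: 67 - 18 = 49
Verification: 18 XOR 18 = 0

49


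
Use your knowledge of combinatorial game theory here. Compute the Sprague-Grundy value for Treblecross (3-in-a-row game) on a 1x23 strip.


Treblecross: place X on empty cells; 3-in-a-row wins.
Playing within two cells of an existing X lets the opponent win at once, so sensible play treats the cells i-2..i+2 around each X as dead. The player left with no safe cell loses, so this is a normal-play take-away game on strips of safe cells.
Placing X at cell i (0-indexed) of a strip of k safe cells leaves independent strips of sizes max(0, i-2) and max(0, k-i-3). Hence G(k) = mex{ G(max(0,i-2)) XOR G(max(0,k-i-3)) : 0 <= i < k }, with G(0) = 0.
G(1): splits (0,0):0^0=0 -> mex({0}) = 1
G(2): splits (0,0):0^0=0 -> mex({0}) = 1
G(3): splits (0,0):0^0=0 -> mex({0}) = 1
G(4): splits (0,1):0^1=1 (0,0):0^0=0 -> mex({0, 1}) = 2
G(5): splits (0,2):0^1=1 (0,1):0^1=1 (0,0):0^0=0 -> mex({0, 1}) = 2
G(6) = mex({1}) = 0
G(7) = mex({0, 1, 2}) = 3
G(8) = mex({0, 1, 2}) = 3
G(9) = mex({0, 2}) = 1
G(10) = mex({0, 2, 3}) = 1
G(11) = mex({0, 3}) = 1
G(12) = mex({1, 3}) = 0
G(13) = mex({0, 1, 2, 3}) = 4
G(14) = mex({0, 1, 2}) = 3
G(15) = mex({0, 1, 2}) = 3
G(16) = mex({0, 1, 2, 4}) = 3
G(17) = mex({0, 1, 3, 4}) = 2
G(18) = mex({0, 1, 3, 4}) = 2
G(19) = mex({0, 1, 3, 5}) = 2
G(20) = mex({0, 1, 2, 3, 5}) = 4
G(21) = mex({0, 1, 2, 3, 5}) = 4
G(22) = mex({1, 2, 6}) = 0
G(23) = mex({0, 1, 2, 3, 4, 6}) = 5
Therefore G(23) = 5.

5


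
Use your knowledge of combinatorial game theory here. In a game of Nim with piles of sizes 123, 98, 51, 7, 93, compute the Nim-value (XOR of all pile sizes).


We need the XOR (exclusive or) of all pile sizes.
After XOR-ing pile 1 (size 123): 0 XOR 123 = 123
After XOR-ing pile 2 (size 98): 123 XOR 98 = 25
After XOR-ing pile 3 (size 51): 25 XOR 51 = 42
After XOR-ing pile 4 (size 7): 42 XOR 7 = 45
After XOR-ing pile 5 (size 93): 45 XOR 93 = 112
The Nim-value of this position is 112.

112


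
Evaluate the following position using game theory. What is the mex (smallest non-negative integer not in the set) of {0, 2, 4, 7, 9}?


Set = {0, 2, 4, 7, 9}
0 is in the set.
1 is NOT in the set. This is the mex.
mex = 1

1


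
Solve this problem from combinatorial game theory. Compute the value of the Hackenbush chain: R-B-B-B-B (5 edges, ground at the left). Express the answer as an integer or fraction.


Edges (from ground): R-B-B-B-B
By Berlekamp's sign-expansion rule, a Blue-Red Hackenbush stalk has the value of the surreal number whose sign sequence is the edge sequence with B -> + and R -> -.
Sign sequence: -++++
Trace the sign expansion in the surreal number tree, starting from 0:
Edge 1: R (sign -) -> bounds (-inf, 0), value = -1
Edge 2: B (sign +) -> bounds (-1, 0), value = -1/2
Edge 3: B (sign +) -> bounds (-1/2, 0), value = -1/4
Edge 4: B (sign +) -> bounds (-1/4, 0), value = -1/8
Edge 5: B (sign +) -> bounds (-1/8, 0), value = -1/16
Game value = -1/16

-1/16


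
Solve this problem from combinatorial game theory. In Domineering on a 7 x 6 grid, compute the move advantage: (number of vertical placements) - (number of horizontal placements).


Board is 7 x 6 (rows x cols).
Left (vertical) placements: (rows-1) * cols = 6 * 6 = 36
Right (horizontal) placements: rows * (cols-1) = 7 * 5 = 35
Advantage = Left - Right = 36 - 35 = 1

1


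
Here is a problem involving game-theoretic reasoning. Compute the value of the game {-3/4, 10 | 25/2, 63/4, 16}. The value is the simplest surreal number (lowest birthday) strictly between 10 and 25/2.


Left options: {-3/4, 10}, max = 10
Right options: {25/2, 63/4, 16}, min = 25/2
All options are numbers and max(Left) < min(Right), so by the simplicity theorem the value is the simplest (earliest-born) number strictly between 10 and 25/2.
Integers 11 through 12 all lie strictly between 10 and 25/2.
Among integers, the simplest (lowest birthday = smallest |n|; 0 is born on day 0, +-n on day n) is 11.
No non-integer in the interval can be simpler: if x is a non-integer in the interval, then floor(x) or ceil(x) also lies in the interval (the interval contains an integer), and both are proper prefixes of x's sign expansion, i.e. born earlier. So the game value is 11.
Game value = 11

11


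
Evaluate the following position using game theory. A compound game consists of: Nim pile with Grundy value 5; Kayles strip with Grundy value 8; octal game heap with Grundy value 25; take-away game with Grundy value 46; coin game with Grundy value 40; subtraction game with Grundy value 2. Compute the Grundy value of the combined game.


By the Sprague-Grundy theorem, the Grundy value of a sum of games is the XOR of individual Grundy values.
Nim pile: Grundy value = 5. Running XOR: 0 XOR 5 = 5
Kayles strip: Grundy value = 8. Running XOR: 5 XOR 8 = 13
octal game heap: Grundy value = 25. Running XOR: 13 XOR 25 = 20
take-away game: Grundy value = 46. Running XOR: 20 XOR 46 = 58
coin game: Grundy value = 40. Running XOR: 58 XOR 40 = 18
subtraction game: Grundy value = 2. Running XOR: 18 XOR 2 = 16
The combined Grundy value is 16.

16


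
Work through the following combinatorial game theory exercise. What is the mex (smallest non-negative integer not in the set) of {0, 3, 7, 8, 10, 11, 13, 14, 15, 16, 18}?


Set = {0, 3, 7, 8, 10, 11, 13, 14, 15, 16, 18}
0 is in the set.
1 is NOT in the set. This is the mex.
mex = 1

1


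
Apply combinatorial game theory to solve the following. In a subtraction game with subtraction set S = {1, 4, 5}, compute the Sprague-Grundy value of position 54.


The subtraction set is S = {1, 4, 5}.
G(k) = mex{ G(k - s) : s in S, s <= k }. We compute iteratively: G(0) = 0.
G(1) = mex({0}) = 1
G(2) = mex({1}) = 0
G(3) = mex({0}) = 1
G(4) = mex({0, 1}) = 2
G(5) = mex({0, 1, 2}) = 3
G(6) = mex({0, 1, 3}) = 2
G(7) = mex({0, 1, 2}) = 3
G(8) = mex({1, 2, 3}) = 0
G(9) = mex({0, 2, 3}) = 1
G(10) = mex({1, 2, 3}) = 0
G(11) = mex({0, 2, 3}) = 1
G(12) = mex({0, 1, 3}) = 2
Observe that G(8)..G(12) = 0, 1, 0, 1, 2 repeats G(0)..G(4) = 0, 1, 0, 1, 2.
For k >= max(S) = 5, G(k) is determined by the previous 5 values G(k-5)..G(k-1); a window of 5 consecutive values has recurred shifted by 8, so by induction G(k + 8) = G(k) for all k >= 0: the sequence is periodic from the start with period 8.
One period: G(0..7) = 0, 1, 0, 1, 2, 3, 2, 3.
54 mod 8 = 6, so G(54) = G(6) = 2.

2


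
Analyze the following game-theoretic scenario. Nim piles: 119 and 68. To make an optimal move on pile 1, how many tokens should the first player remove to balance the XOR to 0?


Piles: 119 and 68
Current XOR: 119 XOR 68 = 51 (non-zero, so this is an N-position).
To make the XOR zero, we need to find a move that balances the piles.
For pile 1 (size 119): target = 119 XOR 51 = 68
We reduce pile 1 from 119 to 68.
Tokens removed: 119 - 68 = 51
Verification: 68 XOR 68 = 0

51


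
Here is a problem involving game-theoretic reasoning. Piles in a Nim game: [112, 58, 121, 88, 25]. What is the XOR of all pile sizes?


We need the XOR (exclusive or) of all pile sizes.
After XOR-ing pile 1 (size 112): 0 XOR 112 = 112
After XOR-ing pile 2 (size 58): 112 XOR 58 = 74
After XOR-ing pile 3 (size 121): 74 XOR 121 = 51
After XOR-ing pile 4 (size 88): 51 XOR 88 = 107
After XOR-ing pile 5 (size 25): 107 XOR 25 = 114
The Nim-value of this position is 114.

114


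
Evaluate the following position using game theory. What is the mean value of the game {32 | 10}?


Game = {32 | 10}, a switch {a | b} with numbers a > b.
Its thermograph has left wall a - t and right wall b + t, which meet at t = (a - b)/2, where both equal (a + b)/2. So the mast (mean value) is at (a + b)/2.
Mean = (32 + (10))/2 = 42/2 = 21

21


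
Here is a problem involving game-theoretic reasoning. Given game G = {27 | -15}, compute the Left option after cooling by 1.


Original game: {27 | -15} (a switch {a | b} with a > b).
Cooling by t (for t below the temperature (a - b)/2 = 21) taxes each move by t: {a | b} cooled by t is {a - t | b + t}.
Cooling amount: t = 1
Cooled Left option: 27 - 1 = 26
Cooled Right option: -15 + 1 = -14
Cooled game: {26 | -14}
Left option = 26

26


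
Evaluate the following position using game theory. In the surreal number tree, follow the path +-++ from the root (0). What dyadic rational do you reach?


Sign expansion: +-++
Rule: track bounds (lo, hi), initially (-inf, +inf). On '+', the current value becomes lo and we move to the simplest number in (value, hi): value + 1 if hi = +inf, otherwise the midpoint (value + hi)/2. On '-', the current value becomes hi and we move to value - 1 if lo = -inf, otherwise the midpoint (lo + value)/2.
Start at 0.
Step 1: sign = +, move right. Bounds: (0, +inf). Value = 1
Step 2: sign = -, move left. Bounds: (0, 1). Value = 1/2
Step 3: sign = +, move right. Bounds: (1/2, 1). Value = 3/4
Step 4: sign = +, move right. Bounds: (3/4, 1). Value = 7/8
The surreal number with sign expansion +-++ is 7/8.

7/8


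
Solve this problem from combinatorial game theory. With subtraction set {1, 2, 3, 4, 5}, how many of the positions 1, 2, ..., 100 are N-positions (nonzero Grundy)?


Subtraction set S = {1, 2, 3, 4, 5}, so G(n) = n mod 6.
G(n) = 0 when n is a multiple of 6.
Multiples of 6 in [1, 100]: 16
N-positions (nonzero Grundy) = 100 - 16 = 84

84


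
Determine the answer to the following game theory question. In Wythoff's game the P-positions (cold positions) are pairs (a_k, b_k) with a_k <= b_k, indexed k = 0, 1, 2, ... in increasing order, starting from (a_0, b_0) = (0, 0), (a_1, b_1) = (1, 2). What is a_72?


By Wythoff's theorem, a_k = floor(k * phi) and b_k = floor(k * phi^2) = a_k + k, where phi = (1 + sqrt(5))/2 is the golden ratio.
phi = (1 + sqrt(5))/2 = 1.618034
k = 72
k * phi = 72 * 1.618034 = 116.498447
a_72 = floor(k * phi) = 116

116


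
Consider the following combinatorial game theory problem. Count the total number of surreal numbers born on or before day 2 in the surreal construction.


Day 0: {|} = 0 is born. Count = 1.
Day n: the number of surreal numbers born by day n is 2^(n+1) - 1.
By day 0: 2^1 - 1 = 1
By day 1: 2^2 - 1 = 3
By day 2: 2^3 - 1 = 7
By day 2: 7 surreal numbers.

7


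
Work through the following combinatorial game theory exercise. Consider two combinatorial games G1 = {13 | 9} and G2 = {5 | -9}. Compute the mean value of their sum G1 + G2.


G1 = {13 | 9}, G2 = {5 | -9}
Each is a switch {a | b} with numbers a > b; its mean value is (a + b)/2, and mean value is additive over game sums: m(G1 + G2) = m(G1) + m(G2).
Mean of G1 = (13 + (9))/2 = 22/2 = 11
Mean of G2 = (5 + (-9))/2 = -4/2 = -2
Mean of G1 + G2 = 11 + -2 = 9

9


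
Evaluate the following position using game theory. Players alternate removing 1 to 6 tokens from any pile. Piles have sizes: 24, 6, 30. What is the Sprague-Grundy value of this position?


Subtraction set: {1, 2, 3, 4, 5, 6}
For this subtraction set, G(n) = n mod 7 (period = max + 1 = 7).
Pile 1 (size 24): G(24) = 24 mod 7 = 3
Pile 2 (size 6): G(6) = 6 mod 7 = 6
Pile 3 (size 30): G(30) = 30 mod 7 = 2
Total Grundy value = XOR of all: 3 XOR 6 XOR 2 = 7

7


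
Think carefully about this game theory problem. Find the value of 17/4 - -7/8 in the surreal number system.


x = 17/4, y = -7/8
Converting to common denominator: 8
x = 34/8, y = -7/8
x - y = 17/4 - -7/8 = 41/8

41/8


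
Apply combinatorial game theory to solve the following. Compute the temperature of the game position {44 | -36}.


The game is {44 | -36}, a switch {a | b} with numbers a > b.
Cooling {a | b} by t gives {a - t | b + t}, which stops being hot when a - t = b + t, i.e. at t = (a - b)/2. So the temperature of a switch is (a - b)/2.
Temperature = (Left option - Right option) / 2
= (44 - (-36)) / 2
= 80 / 2
= 40

40


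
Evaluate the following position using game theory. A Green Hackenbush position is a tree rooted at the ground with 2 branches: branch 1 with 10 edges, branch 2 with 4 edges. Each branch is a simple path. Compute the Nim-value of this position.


The tree has 2 branches from the ground vertex.
In Green Hackenbush, the Nim-value of a simple path of length k is k.
Branch 1: length 10, Nim-value = 10
Branch 2: length 4, Nim-value = 4
Total Nim-value = XOR of all branch values:
0 XOR 10 = 10
10 XOR 4 = 14
Nim-value of the tree = 14

14


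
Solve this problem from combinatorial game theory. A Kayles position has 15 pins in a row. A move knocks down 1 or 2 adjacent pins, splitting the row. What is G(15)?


Kayles: a move removes 1 or 2 adjacent pins from a contiguous row.
Removing pins from a row of k leaves two independent rows (a, b) with a + b = k - 1 (one pin) or a + b = k - 2 (two pins); an end removal gives a = 0.
By Sprague-Grundy, G(k) = mex{ G(a) XOR G(b) } over all these splits. G(0) = 0.
G(1): splits (0,0):0^0=0 -> mex({0}) = 1
G(2): splits (0,1):0^1=1 (0,0):0^0=0 -> mex({0, 1}) = 2
G(3): splits (0,2):0^2=2 (1,1):1^1=0 (0,1):0^1=1 -> mex({0, 1, 2}) = 3
G(4): splits (0,3):0^3=3 (1,2):1^2=3 (0,2):0^2=2 (1,1):1^1=0 -> mex({0, 2, 3}) = 1
G(5): splits (0,4):0^1=1 (1,3):1^3=2 (2,2):2^2=0 (0,3):0^3=3 (1,2):1^2=3 -> mex({0, 1, 2, 3}) = 4
G(6) = mex({0, 1, 2, 4}) = 3
G(7) = mex({0, 1, 3, 4, 5}) = 2
G(8) = mex({0, 2, 3, 5, 6}) = 1
G(9) = mex({0, 1, 2, 3, 6, 7}) = 4
G(10) = mex({0, 1, 3, 4, 5, 7}) = 2
G(11) = mex({0, 1, 2, 3, 4, 5}) = 6
G(12) = mex({0, 1, 2, 3, 5, 6, 7}) = 4
G(13) = mex({0, 2, 3, 4, 6, 7}) = 1
G(14) = mex({0, 1, 4, 5, 6, 7}) = 2
G(15) = mex({0, 1, 2, 3, 4, 5, 6}) = 7
Therefore G(15) = 7.

7


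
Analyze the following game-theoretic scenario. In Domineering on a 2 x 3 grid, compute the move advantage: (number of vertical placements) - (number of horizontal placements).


Board is 2 x 3 (rows x cols).
Left (vertical) placements: (rows-1) * cols = 1 * 3 = 3
Right (horizontal) placements: rows * (cols-1) = 2 * 2 = 4
Advantage = Left - Right = 3 - 4 = -1

-1


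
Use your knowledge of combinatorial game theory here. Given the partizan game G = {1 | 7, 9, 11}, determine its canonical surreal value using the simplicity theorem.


Left options: {1}, max = 1
Right options: {7, 9, 11}, min = 7
All options are numbers and max(Left) < min(Right), so by the simplicity theorem the value is the simplest (earliest-born) number strictly between 1 and 7.
Integers 2 through 6 all lie strictly between 1 and 7.
Among integers, the simplest (lowest birthday = smallest |n|; 0 is born on day 0, +-n on day n) is 2.
No non-integer in the interval can be simpler: if x is a non-integer in the interval, then floor(x) or ceil(x) also lies in the interval (the interval contains an integer), and both are proper prefixes of x's sign expansion, i.e. born earlier. So the game value is 2.
Game value = 2

2


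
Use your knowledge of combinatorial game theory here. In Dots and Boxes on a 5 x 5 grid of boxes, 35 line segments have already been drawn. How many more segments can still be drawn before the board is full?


Grid: 5 x 5 boxes, i.e. 6 rows and 6 columns of dots.
Horizontal edges: (rows + 1) * cols = 6 * 5 = 30
Vertical edges: rows * (cols + 1) = 5 * 6 = 30
Total edges: 30 + 30 = 60
Edges drawn: 35
Remaining: 60 - 35 = 25

25


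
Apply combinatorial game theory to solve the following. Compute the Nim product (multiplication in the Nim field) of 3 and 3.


Nim multiplication is bilinear over XOR: (u XOR v) * w = (u*w) XOR (v*w).
So we split each operand into its bit components and XOR the pairwise Nim products.
3 = 1 + 2 (as XOR of powers of 2).
3 = 1 + 2 (as XOR of powers of 2).
Using the standard Nim-product table on single bits:
  2*2 = 3,   2*4 = 8,   2*8 = 12,
  4*4 = 6,   4*8 = 11,  8*8 = 13,
and  1*x = x (identity), k*l = l*k (commutative).
Pairwise Nim products:
  1 * 1 = 1
  1 * 2 = 2
  2 * 1 = 2
  2 * 2 = 3
XOR them: 1 XOR 2 XOR 2 XOR 3 = 2.
Result: 3 * 3 = 2 (in Nim).

2


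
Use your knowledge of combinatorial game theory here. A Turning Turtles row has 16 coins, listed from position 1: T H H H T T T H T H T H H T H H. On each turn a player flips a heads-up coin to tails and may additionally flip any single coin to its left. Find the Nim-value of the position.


Coins: T H H H T T T H T H T H H T H H
Key fact: a single head at position k behaves exactly like a Nim heap of size k (turning it to T and optionally flipping a coin at j < k corresponds to moving the heap from k to j, or to 0), and heads combine as a disjunctive sum (two heads at the same place would cancel, matching j XOR j = 0). So the Nim-value is the XOR of the 1-indexed positions of the heads.
Face-up positions (1-indexed): [2, 3, 4, 8, 10, 12, 13, 15, 16]
XOR 0 with 2: 0 XOR 2 = 2
XOR 2 with 3: 2 XOR 3 = 1
XOR 1 with 4: 1 XOR 4 = 5
XOR 5 with 8: 5 XOR 8 = 13
XOR 13 with 10: 13 XOR 10 = 7
XOR 7 with 12: 7 XOR 12 = 11
XOR 11 with 13: 11 XOR 13 = 6
XOR 6 with 15: 6 XOR 15 = 9
XOR 9 with 16: 9 XOR 16 = 25
Nim-value = 25

25


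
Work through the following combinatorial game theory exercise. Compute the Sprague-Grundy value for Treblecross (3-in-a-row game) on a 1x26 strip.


Treblecross: place X on empty cells; 3-in-a-row wins.
Playing within two cells of an existing X lets the opponent win at once, so sensible play treats the cells i-2..i+2 around each X as dead. The player left with no safe cell loses, so this is a normal-play take-away game on strips of safe cells.
Placing X at cell i (0-indexed) of a strip of k safe cells leaves independent strips of sizes max(0, i-2) and max(0, k-i-3). Hence G(k) = mex{ G(max(0,i-2)) XOR G(max(0,k-i-3)) : 0 <= i < k }, with G(0) = 0.
G(1): splits (0,0):0^0=0 -> mex({0}) = 1
G(2): splits (0,0):0^0=0 -> mex({0}) = 1
G(3): splits (0,0):0^0=0 -> mex({0}) = 1
G(4): splits (0,1):0^1=1 (0,0):0^0=0 -> mex({0, 1}) = 2
G(5): splits (0,2):0^1=1 (0,1):0^1=1 (0,0):0^0=0 -> mex({0, 1}) = 2
G(6) = mex({1}) = 0
G(7) = mex({0, 1, 2}) = 3
G(8) = mex({0, 1, 2}) = 3
G(9) = mex({0, 2}) = 1
G(10) = mex({0, 2, 3}) = 1
G(11) = mex({0, 3}) = 1
G(12) = mex({1, 3}) = 0
G(13) = mex({0, 1, 2, 3}) = 4
G(14) = mex({0, 1, 2}) = 3
G(15) = mex({0, 1, 2}) = 3
G(16) = mex({0, 1, 2, 4}) = 3
G(17) = mex({0, 1, 3, 4}) = 2
G(18) = mex({0, 1, 3, 4}) = 2
G(19) = mex({0, 1, 3, 5}) = 2
G(20) = mex({0, 1, 2, 3, 5}) = 4
G(21) = mex({0, 1, 2, 3, 5}) = 4
G(22) = mex({1, 2, 6}) = 0
G(23) = mex({0, 1, 2, 3, 4, 6}) = 5
G(24) = mex({0, 1, 2, 3, 4}) = 5
G(25) = mex({0, 1, 3, 4, 7}) = 2
G(26) = mex({0, 1, 3, 4, 5, 7}) = 2
Therefore G(26) = 2.

2


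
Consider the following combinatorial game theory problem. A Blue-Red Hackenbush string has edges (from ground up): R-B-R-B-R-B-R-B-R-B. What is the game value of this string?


Edges (from ground): R-B-R-B-R-B-R-B-R-B
By Berlekamp's sign-expansion rule, a Blue-Red Hackenbush stalk has the value of the surreal number whose sign sequence is the edge sequence with B -> + and R -> -.
Sign sequence: -+-+-+-+-+
Trace the sign expansion in the surreal number tree, starting from 0:
Edge 1: R (sign -) -> bounds (-inf, 0), value = -1
Edge 2: B (sign +) -> bounds (-1, 0), value = -1/2
Edge 3: R (sign -) -> bounds (-1, -1/2), value = -3/4
Edge 4: B (sign +) -> bounds (-3/4, -1/2), value = -5/8
Edge 5: R (sign -) -> bounds (-3/4, -5/8), value = -11/16
Edge 6: B (sign +) -> bounds (-11/16, -5/8), value = -21/32
Edge 7: R (sign -) -> bounds (-11/16, -21/32), value = -43/64
Edge 8: B (sign +) -> bounds (-43/64, -21/32), value = -85/128
Edge 9: R (sign -) -> bounds (-43/64, -85/128), value = -171/256
Edge 10: B (sign +) -> bounds (-171/256, -85/128), value = -341/512
Game value = -341/512

-341/512


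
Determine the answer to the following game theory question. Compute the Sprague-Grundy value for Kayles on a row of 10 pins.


Kayles: a move removes 1 or 2 adjacent pins from a contiguous row.
Removing pins from a row of k leaves two independent rows (a, b) with a + b = k - 1 (one pin) or a + b = k - 2 (two pins); an end removal gives a = 0.
By Sprague-Grundy, G(k) = mex{ G(a) XOR G(b) } over all these splits. G(0) = 0.
G(1): splits (0,0):0^0=0 -> mex({0}) = 1
G(2): splits (0,1):0^1=1 (0,0):0^0=0 -> mex({0, 1}) = 2
G(3): splits (0,2):0^2=2 (1,1):1^1=0 (0,1):0^1=1 -> mex({0, 1, 2}) = 3
G(4): splits (0,3):0^3=3 (1,2):1^2=3 (0,2):0^2=2 (1,1):1^1=0 -> mex({0, 2, 3}) = 1
G(5): splits (0,4):0^1=1 (1,3):1^3=2 (2,2):2^2=0 (0,3):0^3=3 (1,2):1^2=3 -> mex({0, 1, 2, 3}) = 4
G(6) = mex({0, 1, 2, 4}) = 3
G(7) = mex({0, 1, 3, 4, 5}) = 2
G(8) = mex({0, 2, 3, 5, 6}) = 1
G(9) = mex({0, 1, 2, 3, 6, 7}) = 4
G(10) = mex({0, 1, 3, 4, 5, 7}) = 2
Therefore G(10) = 2.

2


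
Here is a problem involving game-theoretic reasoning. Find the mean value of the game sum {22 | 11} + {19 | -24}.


G1 = {22 | 11}, G2 = {19 | -24}
Each is a switch {a | b} with numbers a > b; its mean value is (a + b)/2, and mean value is additive over game sums: m(G1 + G2) = m(G1) + m(G2).
Mean of G1 = (22 + (11))/2 = 33/2 = 33/2
Mean of G2 = (19 + (-24))/2 = -5/2 = -5/2
Mean of G1 + G2 = 33/2 + -5/2 = 14

14


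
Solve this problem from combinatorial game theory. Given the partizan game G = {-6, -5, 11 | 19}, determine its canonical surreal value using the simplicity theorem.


Left options: {-6, -5, 11}, max = 11
Right options: {19}, min = 19
All options are numbers and max(Left) < min(Right), so by the simplicity theorem the value is the simplest (earliest-born) number strictly between 11 and 19.
Integers 12 through 18 all lie strictly between 11 and 19.
Among integers, the simplest (lowest birthday = smallest |n|; 0 is born on day 0, +-n on day n) is 12.
No non-integer in the interval can be simpler: if x is a non-integer in the interval, then floor(x) or ceil(x) also lies in the interval (the interval contains an integer), and both are proper prefixes of x's sign expansion, i.e. born earlier. So the game value is 12.
Game value = 12

12


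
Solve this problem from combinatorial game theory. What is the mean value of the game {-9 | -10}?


Game = {-9 | -10}, a switch {a | b} with numbers a > b.
Its thermograph has left wall a - t and right wall b + t, which meet at t = (a - b)/2, where both equal (a + b)/2. So the mast (mean value) is at (a + b)/2.
Mean = (-9 + (-10))/2 = -19/2 = -19/2

-19/2


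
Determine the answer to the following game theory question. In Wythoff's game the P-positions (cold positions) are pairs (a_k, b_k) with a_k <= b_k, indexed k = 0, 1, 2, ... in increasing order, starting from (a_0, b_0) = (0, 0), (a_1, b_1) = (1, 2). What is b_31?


By Wythoff's theorem, a_k = floor(k * phi) and b_k = floor(k * phi^2) = a_k + k, where phi = (1 + sqrt(5))/2 is the golden ratio.
phi = (1 + sqrt(5))/2 = 1.618034
phi^2 = phi + 1 = 2.618034
k = 31
k * phi^2 = 31 * 2.618034 = 81.159054
b_31 = floor(k * phi^2) = 81 (check: a_31 + k = 50 + 31 = 81)

81


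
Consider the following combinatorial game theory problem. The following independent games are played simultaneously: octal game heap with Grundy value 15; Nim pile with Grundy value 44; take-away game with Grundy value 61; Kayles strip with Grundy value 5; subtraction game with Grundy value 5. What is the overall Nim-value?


By the Sprague-Grundy theorem, the Grundy value of a sum of games is the XOR of individual Grundy values.
octal game heap: Grundy value = 15. Running XOR: 0 XOR 15 = 15
Nim pile: Grundy value = 44. Running XOR: 15 XOR 44 = 35
take-away game: Grundy value = 61. Running XOR: 35 XOR 61 = 30
Kayles strip: Grundy value = 5. Running XOR: 30 XOR 5 = 27
subtraction game: Grundy value = 5. Running XOR: 27 XOR 5 = 30
The combined Grundy value is 30.

30


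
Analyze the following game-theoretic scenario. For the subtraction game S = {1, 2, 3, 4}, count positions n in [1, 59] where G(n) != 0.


Subtraction set S = {1, 2, 3, 4}, so G(n) = n mod 5.
G(n) = 0 when n is a multiple of 5.
Multiples of 5 in [1, 59]: 11
N-positions (nonzero Grundy) = 59 - 11 = 48

48


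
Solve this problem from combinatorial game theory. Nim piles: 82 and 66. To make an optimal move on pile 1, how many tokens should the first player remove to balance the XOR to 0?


Piles: 82 and 66
Current XOR: 82 XOR 66 = 16 (non-zero, so this is an N-position).
To make the XOR zero, we need to find a move that balances the piles.
For pile 1 (size 82): target = 82 XOR 16 = 66
We reduce pile 1 from 82 to 66.
Tokens removed: 82 - 66 = 16
Verification: 66 XOR 66 = 0

16


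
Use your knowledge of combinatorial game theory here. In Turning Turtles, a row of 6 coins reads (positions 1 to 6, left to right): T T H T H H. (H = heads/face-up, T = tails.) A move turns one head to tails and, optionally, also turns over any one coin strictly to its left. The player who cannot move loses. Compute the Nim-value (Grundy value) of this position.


Coins: T T H T H H
Key fact: a single head at position k behaves exactly like a Nim heap of size k (turning it to T and optionally flipping a coin at j < k corresponds to moving the heap from k to j, or to 0), and heads combine as a disjunctive sum (two heads at the same place would cancel, matching j XOR j = 0). So the Nim-value is the XOR of the 1-indexed positions of the heads.
Face-up positions (1-indexed): [3, 5, 6]
XOR 0 with 3: 0 XOR 3 = 3
XOR 3 with 5: 3 XOR 5 = 6
XOR 6 with 6: 6 XOR 6 = 0
Nim-value = 0

0


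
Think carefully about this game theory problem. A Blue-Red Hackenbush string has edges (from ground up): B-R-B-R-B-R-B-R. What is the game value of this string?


Edges (from ground): B-R-B-R-B-R-B-R
By Berlekamp's sign-expansion rule, a Blue-Red Hackenbush stalk has the value of the surreal number whose sign sequence is the edge sequence with B -> + and R -> -.
Sign sequence: +-+-+-+-
Trace the sign expansion in the surreal number tree, starting from 0:
Edge 1: B (sign +) -> bounds (0, +inf), value = 1
Edge 2: R (sign -) -> bounds (0, 1), value = 1/2
Edge 3: B (sign +) -> bounds (1/2, 1), value = 3/4
Edge 4: R (sign -) -> bounds (1/2, 3/4), value = 5/8
Edge 5: B (sign +) -> bounds (5/8, 3/4), value = 11/16
Edge 6: R (sign -) -> bounds (5/8, 11/16), value = 21/32
Edge 7: B (sign +) -> bounds (21/32, 11/16), value = 43/64
Edge 8: R (sign -) -> bounds (21/32, 43/64), value = 85/128
Game value = 85/128

85/128


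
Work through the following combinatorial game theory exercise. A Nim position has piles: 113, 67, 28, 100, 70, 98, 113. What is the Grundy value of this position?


We need the XOR (exclusive or) of all pile sizes.
After XOR-ing pile 1 (size 113): 0 XOR 113 = 113
After XOR-ing pile 2 (size 67): 113 XOR 67 = 50
After XOR-ing pile 3 (size 28): 50 XOR 28 = 46
After XOR-ing pile 4 (size 100): 46 XOR 100 = 74
After XOR-ing pile 5 (size 70): 74 XOR 70 = 12
After XOR-ing pile 6 (size 98): 12 XOR 98 = 110
After XOR-ing pile 7 (size 113): 110 XOR 113 = 31
The Nim-value of this position is 31.

31
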